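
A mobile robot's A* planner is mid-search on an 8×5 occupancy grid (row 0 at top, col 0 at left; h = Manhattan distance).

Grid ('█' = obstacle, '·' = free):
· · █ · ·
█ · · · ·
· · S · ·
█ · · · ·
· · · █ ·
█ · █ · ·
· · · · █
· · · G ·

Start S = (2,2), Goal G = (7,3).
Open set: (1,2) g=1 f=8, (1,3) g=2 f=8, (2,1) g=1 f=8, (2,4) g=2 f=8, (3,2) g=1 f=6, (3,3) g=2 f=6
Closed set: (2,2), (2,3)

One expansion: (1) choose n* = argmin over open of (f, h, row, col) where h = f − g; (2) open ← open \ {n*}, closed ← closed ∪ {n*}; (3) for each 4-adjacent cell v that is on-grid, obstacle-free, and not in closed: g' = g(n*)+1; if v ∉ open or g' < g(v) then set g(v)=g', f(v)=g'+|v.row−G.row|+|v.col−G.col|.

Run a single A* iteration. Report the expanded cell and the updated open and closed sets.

expanded=(3,3); open=[(1,2) g=1 f=8, (1,3) g=2 f=8, (2,1) g=1 f=8, (2,4) g=2 f=8, (3,2) g=1 f=6, (3,4) g=3 f=8]; closed=[(2,2), (2,3), (3,3)]

step 1: expand (3,3) (f=6, h=4) → closed; open now [(1,2) g=1 f=8, (1,3) g=2 f=8, (2,1) g=1 f=8, (2,4) g=2 f=8, (3,2) g=1 f=6, (3,4) g=3 f=8]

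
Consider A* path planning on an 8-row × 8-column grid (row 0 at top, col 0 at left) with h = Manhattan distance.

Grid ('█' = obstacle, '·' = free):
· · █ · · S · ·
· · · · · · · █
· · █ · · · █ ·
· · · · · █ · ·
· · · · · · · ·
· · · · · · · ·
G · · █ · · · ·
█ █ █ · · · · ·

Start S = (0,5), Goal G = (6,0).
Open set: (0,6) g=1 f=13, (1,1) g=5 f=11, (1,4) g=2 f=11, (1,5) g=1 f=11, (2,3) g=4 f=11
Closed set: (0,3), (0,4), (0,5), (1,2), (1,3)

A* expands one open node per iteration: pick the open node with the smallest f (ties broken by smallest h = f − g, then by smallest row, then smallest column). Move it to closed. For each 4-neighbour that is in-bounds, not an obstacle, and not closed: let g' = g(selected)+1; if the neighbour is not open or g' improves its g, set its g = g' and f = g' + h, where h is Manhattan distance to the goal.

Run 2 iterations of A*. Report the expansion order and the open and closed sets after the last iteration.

step 1: expand (1,1) (f=11, h=6) → closed; open now [(0,1) g=6 f=13, (0,6) g=1 f=13, (1,0) g=6 f=11, (1,4) g=2 f=11, (1,5) g=1 f=11, (2,1) g=6 f=11, (2,3) g=4 f=11]
step 2: expand (1,0) (f=11, h=5) → closed; open now [(0,0) g=7 f=13, (0,1) g=6 f=13, (0,6) g=1 f=13, (1,4) g=2 f=11, (1,5) g=1 f=11, (2,0) g=7 f=11, (2,1) g=6 f=11, (2,3) g=4 f=11]

order=[(1,1) → (1,0)]; open=[(0,0) g=7 f=13, (0,1) g=6 f=13, (0,6) g=1 f=13, (1,4) g=2 f=11, (1,5) g=1 f=11, (2,0) g=7 f=11, (2,1) g=6 f=11, (2,3) g=4 f=11]; closed=[(0,3), (0,4), (0,5), (1,0), (1,1), (1,2), (1,3)]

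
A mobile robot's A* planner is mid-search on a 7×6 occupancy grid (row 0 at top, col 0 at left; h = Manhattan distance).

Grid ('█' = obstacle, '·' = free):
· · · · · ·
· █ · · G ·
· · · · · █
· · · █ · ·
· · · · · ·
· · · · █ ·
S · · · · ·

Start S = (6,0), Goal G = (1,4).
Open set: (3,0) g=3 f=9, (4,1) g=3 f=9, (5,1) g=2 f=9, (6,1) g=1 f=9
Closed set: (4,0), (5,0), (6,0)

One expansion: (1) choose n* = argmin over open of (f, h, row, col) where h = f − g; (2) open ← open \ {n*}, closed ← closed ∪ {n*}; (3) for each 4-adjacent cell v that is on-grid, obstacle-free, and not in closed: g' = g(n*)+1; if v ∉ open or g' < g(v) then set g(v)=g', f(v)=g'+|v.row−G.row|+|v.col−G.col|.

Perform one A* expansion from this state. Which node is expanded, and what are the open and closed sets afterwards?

expanded=(3,0); open=[(2,0) g=4 f=9, (3,1) g=4 f=9, (4,1) g=3 f=9, (5,1) g=2 f=9, (6,1) g=1 f=9]; closed=[(3,0), (4,0), (5,0), (6,0)]

step 1: expand (3,0) (f=9, h=6) → closed; open now [(2,0) g=4 f=9, (3,1) g=4 f=9, (4,1) g=3 f=9, (5,1) g=2 f=9, (6,1) g=1 f=9]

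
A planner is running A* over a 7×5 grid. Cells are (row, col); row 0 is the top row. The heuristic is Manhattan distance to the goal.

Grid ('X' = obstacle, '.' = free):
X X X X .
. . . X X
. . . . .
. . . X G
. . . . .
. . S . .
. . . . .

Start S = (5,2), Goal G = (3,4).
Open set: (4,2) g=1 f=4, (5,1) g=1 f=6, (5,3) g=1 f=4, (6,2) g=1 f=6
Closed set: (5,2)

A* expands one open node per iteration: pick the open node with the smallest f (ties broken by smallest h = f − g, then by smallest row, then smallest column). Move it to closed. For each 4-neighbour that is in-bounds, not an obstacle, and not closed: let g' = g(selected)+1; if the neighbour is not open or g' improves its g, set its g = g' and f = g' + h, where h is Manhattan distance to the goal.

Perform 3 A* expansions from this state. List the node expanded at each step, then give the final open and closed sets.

step 1: expand (4,2) (f=4, h=3) → closed; open now [(3,2) g=2 f=4, (4,1) g=2 f=6, (4,3) g=2 f=4, (5,1) g=1 f=6, (5,3) g=1 f=4, (6,2) g=1 f=6]
step 2: expand (3,2) (f=4, h=2) → closed; open now [(2,2) g=3 f=6, (3,1) g=3 f=6, (4,1) g=2 f=6, (4,3) g=2 f=4, (5,1) g=1 f=6, (5,3) g=1 f=4, (6,2) g=1 f=6]
step 3: expand (4,3) (f=4, h=2) → closed; open now [(2,2) g=3 f=6, (3,1) g=3 f=6, (4,1) g=2 f=6, (4,4) g=3 f=4, (5,1) g=1 f=6, (5,3) g=1 f=4, (6,2) g=1 f=6]

order=[(4,2) → (3,2) → (4,3)]; open=[(2,2) g=3 f=6, (3,1) g=3 f=6, (4,1) g=2 f=6, (4,4) g=3 f=4, (5,1) g=1 f=6, (5,3) g=1 f=4, (6,2) g=1 f=6]; closed=[(3,2), (4,2), (4,3), (5,2)]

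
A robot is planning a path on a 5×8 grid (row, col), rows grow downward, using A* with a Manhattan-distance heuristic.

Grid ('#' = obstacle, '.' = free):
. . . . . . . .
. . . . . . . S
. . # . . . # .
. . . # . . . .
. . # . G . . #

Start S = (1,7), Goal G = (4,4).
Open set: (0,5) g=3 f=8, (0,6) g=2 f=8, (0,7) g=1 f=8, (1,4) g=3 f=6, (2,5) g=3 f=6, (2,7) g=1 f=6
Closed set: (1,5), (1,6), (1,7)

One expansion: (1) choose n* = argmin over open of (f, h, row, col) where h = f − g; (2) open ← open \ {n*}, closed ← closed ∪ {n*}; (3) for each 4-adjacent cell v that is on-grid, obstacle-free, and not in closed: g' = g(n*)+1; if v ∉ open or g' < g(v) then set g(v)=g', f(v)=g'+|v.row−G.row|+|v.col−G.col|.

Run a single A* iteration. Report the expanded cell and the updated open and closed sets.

step 1: expand (1,4) (f=6, h=3) → closed; open now [(0,4) g=4 f=8, (0,5) g=3 f=8, (0,6) g=2 f=8, (0,7) g=1 f=8, (1,3) g=4 f=8, (2,4) g=4 f=6, (2,5) g=3 f=6, (2,7) g=1 f=6]

expanded=(1,4); open=[(0,4) g=4 f=8, (0,5) g=3 f=8, (0,6) g=2 f=8, (0,7) g=1 f=8, (1,3) g=4 f=8, (2,4) g=4 f=6, (2,5) g=3 f=6, (2,7) g=1 f=6]; closed=[(1,4), (1,5), (1,6), (1,7)]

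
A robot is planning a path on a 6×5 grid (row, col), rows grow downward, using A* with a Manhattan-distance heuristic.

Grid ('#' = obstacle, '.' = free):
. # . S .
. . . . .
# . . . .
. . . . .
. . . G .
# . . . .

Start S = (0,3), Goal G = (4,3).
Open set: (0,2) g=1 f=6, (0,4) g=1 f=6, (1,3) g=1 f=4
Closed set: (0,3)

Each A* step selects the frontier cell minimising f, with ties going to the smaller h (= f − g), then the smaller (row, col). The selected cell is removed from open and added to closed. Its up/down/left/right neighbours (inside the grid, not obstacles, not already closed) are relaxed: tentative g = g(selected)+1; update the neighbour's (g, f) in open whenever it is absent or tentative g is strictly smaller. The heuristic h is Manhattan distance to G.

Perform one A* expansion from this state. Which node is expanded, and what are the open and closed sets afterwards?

step 1: expand (1,3) (f=4, h=3) → closed; open now [(0,2) g=1 f=6, (0,4) g=1 f=6, (1,2) g=2 f=6, (1,4) g=2 f=6, (2,3) g=2 f=4]

expanded=(1,3); open=[(0,2) g=1 f=6, (0,4) g=1 f=6, (1,2) g=2 f=6, (1,4) g=2 f=6, (2,3) g=2 f=4]; closed=[(0,3), (1,3)]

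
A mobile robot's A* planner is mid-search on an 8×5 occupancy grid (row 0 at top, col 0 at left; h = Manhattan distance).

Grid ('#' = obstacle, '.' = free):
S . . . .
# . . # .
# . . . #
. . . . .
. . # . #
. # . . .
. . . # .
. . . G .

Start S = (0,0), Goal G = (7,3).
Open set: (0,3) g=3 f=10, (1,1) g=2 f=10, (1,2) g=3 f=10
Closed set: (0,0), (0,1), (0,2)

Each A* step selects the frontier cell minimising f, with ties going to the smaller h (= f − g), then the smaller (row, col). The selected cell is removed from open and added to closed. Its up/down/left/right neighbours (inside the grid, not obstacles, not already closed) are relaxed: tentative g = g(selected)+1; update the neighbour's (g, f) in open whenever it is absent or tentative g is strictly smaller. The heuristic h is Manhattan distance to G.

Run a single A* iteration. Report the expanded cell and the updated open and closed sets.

step 1: expand (0,3) (f=10, h=7) → closed; open now [(0,4) g=4 f=12, (1,1) g=2 f=10, (1,2) g=3 f=10]

expanded=(0,3); open=[(0,4) g=4 f=12, (1,1) g=2 f=10, (1,2) g=3 f=10]; closed=[(0,0), (0,1), (0,2), (0,3)]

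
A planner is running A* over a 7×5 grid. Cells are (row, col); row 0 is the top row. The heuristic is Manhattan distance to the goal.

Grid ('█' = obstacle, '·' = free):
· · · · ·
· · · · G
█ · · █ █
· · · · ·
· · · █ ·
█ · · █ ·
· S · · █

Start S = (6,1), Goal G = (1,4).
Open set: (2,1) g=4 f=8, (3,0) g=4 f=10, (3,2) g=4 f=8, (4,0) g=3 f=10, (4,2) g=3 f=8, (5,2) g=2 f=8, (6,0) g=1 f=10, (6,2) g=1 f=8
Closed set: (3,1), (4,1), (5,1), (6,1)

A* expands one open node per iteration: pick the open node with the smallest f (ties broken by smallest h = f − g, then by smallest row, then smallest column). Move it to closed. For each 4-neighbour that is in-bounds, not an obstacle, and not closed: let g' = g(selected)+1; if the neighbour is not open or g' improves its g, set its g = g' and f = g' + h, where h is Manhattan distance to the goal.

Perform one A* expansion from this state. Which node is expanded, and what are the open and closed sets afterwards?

step 1: expand (2,1) (f=8, h=4) → closed; open now [(1,1) g=5 f=8, (2,2) g=5 f=8, (3,0) g=4 f=10, (3,2) g=4 f=8, (4,0) g=3 f=10, (4,2) g=3 f=8, (5,2) g=2 f=8, (6,0) g=1 f=10, (6,2) g=1 f=8]

expanded=(2,1); open=[(1,1) g=5 f=8, (2,2) g=5 f=8, (3,0) g=4 f=10, (3,2) g=4 f=8, (4,0) g=3 f=10, (4,2) g=3 f=8, (5,2) g=2 f=8, (6,0) g=1 f=10, (6,2) g=1 f=8]; closed=[(2,1), (3,1), (4,1), (5,1), (6,1)]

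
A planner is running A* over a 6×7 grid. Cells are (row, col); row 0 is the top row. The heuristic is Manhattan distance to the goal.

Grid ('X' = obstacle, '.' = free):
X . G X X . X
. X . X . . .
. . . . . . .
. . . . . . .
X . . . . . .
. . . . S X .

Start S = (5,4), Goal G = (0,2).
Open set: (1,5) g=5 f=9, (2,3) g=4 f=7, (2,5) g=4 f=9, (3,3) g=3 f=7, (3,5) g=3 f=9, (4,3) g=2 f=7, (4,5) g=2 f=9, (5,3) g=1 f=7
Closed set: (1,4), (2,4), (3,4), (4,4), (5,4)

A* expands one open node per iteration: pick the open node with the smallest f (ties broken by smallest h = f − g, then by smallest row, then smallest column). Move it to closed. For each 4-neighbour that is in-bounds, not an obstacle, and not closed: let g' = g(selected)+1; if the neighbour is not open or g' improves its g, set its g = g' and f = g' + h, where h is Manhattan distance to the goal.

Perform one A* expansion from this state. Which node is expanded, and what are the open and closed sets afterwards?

expanded=(2,3); open=[(1,5) g=5 f=9, (2,2) g=5 f=7, (2,5) g=4 f=9, (3,3) g=3 f=7, (3,5) g=3 f=9, (4,3) g=2 f=7, (4,5) g=2 f=9, (5,3) g=1 f=7]; closed=[(1,4), (2,3), (2,4), (3,4), (4,4), (5,4)]

step 1: expand (2,3) (f=7, h=3) → closed; open now [(1,5) g=5 f=9, (2,2) g=5 f=7, (2,5) g=4 f=9, (3,3) g=3 f=7, (3,5) g=3 f=9, (4,3) g=2 f=7, (4,5) g=2 f=9, (5,3) g=1 f=7]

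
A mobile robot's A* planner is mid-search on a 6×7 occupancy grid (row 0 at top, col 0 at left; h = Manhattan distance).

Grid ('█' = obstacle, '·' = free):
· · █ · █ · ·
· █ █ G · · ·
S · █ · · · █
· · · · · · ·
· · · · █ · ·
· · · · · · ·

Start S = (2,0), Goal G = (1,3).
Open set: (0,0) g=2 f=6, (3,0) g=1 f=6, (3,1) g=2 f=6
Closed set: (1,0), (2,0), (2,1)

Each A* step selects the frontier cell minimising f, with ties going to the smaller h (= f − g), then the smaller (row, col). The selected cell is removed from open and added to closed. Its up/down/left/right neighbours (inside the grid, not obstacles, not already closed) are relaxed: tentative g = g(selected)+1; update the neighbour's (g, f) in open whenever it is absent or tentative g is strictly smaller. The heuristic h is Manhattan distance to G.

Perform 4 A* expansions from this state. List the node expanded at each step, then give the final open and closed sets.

order=[(0,0) → (0,1) → (3,1) → (3,2)]; open=[(3,0) g=1 f=6, (3,3) g=4 f=6, (4,1) g=3 f=8, (4,2) g=4 f=8]; closed=[(0,0), (0,1), (1,0), (2,0), (2,1), (3,1), (3,2)]

step 1: expand (0,0) (f=6, h=4) → closed; open now [(0,1) g=3 f=6, (3,0) g=1 f=6, (3,1) g=2 f=6]
step 2: expand (0,1) (f=6, h=3) → closed; open now [(3,0) g=1 f=6, (3,1) g=2 f=6]
step 3: expand (3,1) (f=6, h=4) → closed; open now [(3,0) g=1 f=6, (3,2) g=3 f=6, (4,1) g=3 f=8]
step 4: expand (3,2) (f=6, h=3) → closed; open now [(3,0) g=1 f=6, (3,3) g=4 f=6, (4,1) g=3 f=8, (4,2) g=4 f=8]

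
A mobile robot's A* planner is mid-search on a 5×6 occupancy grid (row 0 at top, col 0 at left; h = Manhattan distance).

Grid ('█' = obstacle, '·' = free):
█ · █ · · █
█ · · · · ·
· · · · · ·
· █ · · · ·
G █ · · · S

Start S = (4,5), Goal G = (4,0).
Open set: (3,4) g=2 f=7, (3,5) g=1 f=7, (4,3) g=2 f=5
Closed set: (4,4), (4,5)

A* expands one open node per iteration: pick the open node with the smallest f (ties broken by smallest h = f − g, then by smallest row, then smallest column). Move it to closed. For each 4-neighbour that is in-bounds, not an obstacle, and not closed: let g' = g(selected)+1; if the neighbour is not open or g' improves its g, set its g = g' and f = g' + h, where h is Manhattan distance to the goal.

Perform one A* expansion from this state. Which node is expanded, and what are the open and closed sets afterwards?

expanded=(4,3); open=[(3,3) g=3 f=7, (3,4) g=2 f=7, (3,5) g=1 f=7, (4,2) g=3 f=5]; closed=[(4,3), (4,4), (4,5)]

step 1: expand (4,3) (f=5, h=3) → closed; open now [(3,3) g=3 f=7, (3,4) g=2 f=7, (3,5) g=1 f=7, (4,2) g=3 f=5]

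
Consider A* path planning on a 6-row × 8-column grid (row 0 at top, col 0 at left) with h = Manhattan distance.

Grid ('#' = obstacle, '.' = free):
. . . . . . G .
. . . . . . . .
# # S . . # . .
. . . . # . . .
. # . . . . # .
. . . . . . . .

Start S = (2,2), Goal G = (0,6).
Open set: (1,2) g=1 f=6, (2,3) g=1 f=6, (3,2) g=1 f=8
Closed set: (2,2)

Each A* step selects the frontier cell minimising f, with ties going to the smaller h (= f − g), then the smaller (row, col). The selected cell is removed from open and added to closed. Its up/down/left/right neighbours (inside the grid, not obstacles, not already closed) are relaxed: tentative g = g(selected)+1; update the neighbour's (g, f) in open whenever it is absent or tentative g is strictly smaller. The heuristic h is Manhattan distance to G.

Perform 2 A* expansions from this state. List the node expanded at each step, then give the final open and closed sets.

order=[(1,2) → (0,2)]; open=[(0,1) g=3 f=8, (0,3) g=3 f=6, (1,1) g=2 f=8, (1,3) g=2 f=6, (2,3) g=1 f=6, (3,2) g=1 f=8]; closed=[(0,2), (1,2), (2,2)]

step 1: expand (1,2) (f=6, h=5) → closed; open now [(0,2) g=2 f=6, (1,1) g=2 f=8, (1,3) g=2 f=6, (2,3) g=1 f=6, (3,2) g=1 f=8]
step 2: expand (0,2) (f=6, h=4) → closed; open now [(0,1) g=3 f=8, (0,3) g=3 f=6, (1,1) g=2 f=8, (1,3) g=2 f=6, (2,3) g=1 f=6, (3,2) g=1 f=8]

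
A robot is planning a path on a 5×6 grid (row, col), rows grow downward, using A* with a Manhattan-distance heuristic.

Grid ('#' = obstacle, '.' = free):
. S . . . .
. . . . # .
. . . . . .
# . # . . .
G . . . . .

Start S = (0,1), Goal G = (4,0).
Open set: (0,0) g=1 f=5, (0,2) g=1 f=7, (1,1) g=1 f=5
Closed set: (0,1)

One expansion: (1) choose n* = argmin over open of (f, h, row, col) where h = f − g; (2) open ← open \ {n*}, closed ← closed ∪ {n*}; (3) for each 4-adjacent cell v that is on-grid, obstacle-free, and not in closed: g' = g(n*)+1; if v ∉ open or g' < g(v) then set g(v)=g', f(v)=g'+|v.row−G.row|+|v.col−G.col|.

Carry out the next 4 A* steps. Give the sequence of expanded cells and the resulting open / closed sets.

step 1: expand (0,0) (f=5, h=4) → closed; open now [(0,2) g=1 f=7, (1,0) g=2 f=5, (1,1) g=1 f=5]
step 2: expand (1,0) (f=5, h=3) → closed; open now [(0,2) g=1 f=7, (1,1) g=1 f=5, (2,0) g=3 f=5]
step 3: expand (2,0) (f=5, h=2) → closed; open now [(0,2) g=1 f=7, (1,1) g=1 f=5, (2,1) g=4 f=7]
step 4: expand (1,1) (f=5, h=4) → closed; open now [(0,2) g=1 f=7, (1,2) g=2 f=7, (2,1) g=2 f=5]

order=[(0,0) → (1,0) → (2,0) → (1,1)]; open=[(0,2) g=1 f=7, (1,2) g=2 f=7, (2,1) g=2 f=5]; closed=[(0,0), (0,1), (1,0), (1,1), (2,0)]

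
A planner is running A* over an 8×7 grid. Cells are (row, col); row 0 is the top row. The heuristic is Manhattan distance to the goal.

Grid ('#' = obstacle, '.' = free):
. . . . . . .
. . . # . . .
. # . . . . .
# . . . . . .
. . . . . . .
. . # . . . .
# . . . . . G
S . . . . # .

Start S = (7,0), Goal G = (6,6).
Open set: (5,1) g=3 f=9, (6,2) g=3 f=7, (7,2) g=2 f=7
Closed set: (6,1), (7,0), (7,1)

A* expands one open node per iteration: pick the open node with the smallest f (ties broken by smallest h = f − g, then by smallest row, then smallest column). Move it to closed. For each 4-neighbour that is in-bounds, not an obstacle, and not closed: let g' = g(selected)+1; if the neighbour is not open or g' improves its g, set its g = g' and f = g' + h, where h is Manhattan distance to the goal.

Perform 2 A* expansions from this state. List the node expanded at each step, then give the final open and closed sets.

step 1: expand (6,2) (f=7, h=4) → closed; open now [(5,1) g=3 f=9, (6,3) g=4 f=7, (7,2) g=2 f=7]
step 2: expand (6,3) (f=7, h=3) → closed; open now [(5,1) g=3 f=9, (5,3) g=5 f=9, (6,4) g=5 f=7, (7,2) g=2 f=7, (7,3) g=5 f=9]

order=[(6,2) → (6,3)]; open=[(5,1) g=3 f=9, (5,3) g=5 f=9, (6,4) g=5 f=7, (7,2) g=2 f=7, (7,3) g=5 f=9]; closed=[(6,1), (6,2), (6,3), (7,0), (7,1)]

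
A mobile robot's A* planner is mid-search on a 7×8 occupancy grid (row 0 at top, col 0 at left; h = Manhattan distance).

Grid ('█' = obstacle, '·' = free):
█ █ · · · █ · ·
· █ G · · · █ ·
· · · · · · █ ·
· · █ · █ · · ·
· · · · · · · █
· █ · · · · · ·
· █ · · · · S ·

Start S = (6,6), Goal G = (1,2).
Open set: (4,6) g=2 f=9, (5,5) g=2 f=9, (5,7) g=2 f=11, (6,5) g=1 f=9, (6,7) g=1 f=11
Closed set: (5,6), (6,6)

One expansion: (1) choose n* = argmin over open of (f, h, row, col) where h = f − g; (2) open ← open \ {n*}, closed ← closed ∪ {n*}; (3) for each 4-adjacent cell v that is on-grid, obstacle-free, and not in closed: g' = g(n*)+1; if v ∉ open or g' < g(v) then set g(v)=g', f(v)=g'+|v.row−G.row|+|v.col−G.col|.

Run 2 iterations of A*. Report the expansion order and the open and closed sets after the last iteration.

step 1: expand (4,6) (f=9, h=7) → closed; open now [(3,6) g=3 f=9, (4,5) g=3 f=9, (5,5) g=2 f=9, (5,7) g=2 f=11, (6,5) g=1 f=9, (6,7) g=1 f=11]
step 2: expand (3,6) (f=9, h=6) → closed; open now [(3,5) g=4 f=9, (3,7) g=4 f=11, (4,5) g=3 f=9, (5,5) g=2 f=9, (5,7) g=2 f=11, (6,5) g=1 f=9, (6,7) g=1 f=11]

order=[(4,6) → (3,6)]; open=[(3,5) g=4 f=9, (3,7) g=4 f=11, (4,5) g=3 f=9, (5,5) g=2 f=9, (5,7) g=2 f=11, (6,5) g=1 f=9, (6,7) g=1 f=11]; closed=[(3,6), (4,6), (5,6), (6,6)]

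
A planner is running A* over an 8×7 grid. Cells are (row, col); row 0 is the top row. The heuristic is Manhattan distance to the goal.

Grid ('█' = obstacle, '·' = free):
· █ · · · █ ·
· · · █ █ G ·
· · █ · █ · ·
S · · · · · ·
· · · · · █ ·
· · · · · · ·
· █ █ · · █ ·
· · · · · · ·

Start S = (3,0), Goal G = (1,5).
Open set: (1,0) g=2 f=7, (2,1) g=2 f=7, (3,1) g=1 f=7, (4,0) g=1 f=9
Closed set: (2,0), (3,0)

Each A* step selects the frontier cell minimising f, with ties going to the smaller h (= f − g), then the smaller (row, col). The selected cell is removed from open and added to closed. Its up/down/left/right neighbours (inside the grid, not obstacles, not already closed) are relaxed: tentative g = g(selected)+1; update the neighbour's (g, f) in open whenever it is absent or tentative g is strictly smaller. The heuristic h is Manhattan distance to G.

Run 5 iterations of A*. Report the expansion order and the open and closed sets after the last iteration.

step 1: expand (1,0) (f=7, h=5) → closed; open now [(0,0) g=3 f=9, (1,1) g=3 f=7, (2,1) g=2 f=7, (3,1) g=1 f=7, (4,0) g=1 f=9]
step 2: expand (1,1) (f=7, h=4) → closed; open now [(0,0) g=3 f=9, (1,2) g=4 f=7, (2,1) g=2 f=7, (3,1) g=1 f=7, (4,0) g=1 f=9]
step 3: expand (1,2) (f=7, h=3) → closed; open now [(0,0) g=3 f=9, (0,2) g=5 f=9, (2,1) g=2 f=7, (3,1) g=1 f=7, (4,0) g=1 f=9]
step 4: expand (2,1) (f=7, h=5) → closed; open now [(0,0) g=3 f=9, (0,2) g=5 f=9, (3,1) g=1 f=7, (4,0) g=1 f=9]
step 5: expand (3,1) (f=7, h=6) → closed; open now [(0,0) g=3 f=9, (0,2) g=5 f=9, (3,2) g=2 f=7, (4,0) g=1 f=9, (4,1) g=2 f=9]

order=[(1,0) → (1,1) → (1,2) → (2,1) → (3,1)]; open=[(0,0) g=3 f=9, (0,2) g=5 f=9, (3,2) g=2 f=7, (4,0) g=1 f=9, (4,1) g=2 f=9]; closed=[(1,0), (1,1), (1,2), (2,0), (2,1), (3,0), (3,1)]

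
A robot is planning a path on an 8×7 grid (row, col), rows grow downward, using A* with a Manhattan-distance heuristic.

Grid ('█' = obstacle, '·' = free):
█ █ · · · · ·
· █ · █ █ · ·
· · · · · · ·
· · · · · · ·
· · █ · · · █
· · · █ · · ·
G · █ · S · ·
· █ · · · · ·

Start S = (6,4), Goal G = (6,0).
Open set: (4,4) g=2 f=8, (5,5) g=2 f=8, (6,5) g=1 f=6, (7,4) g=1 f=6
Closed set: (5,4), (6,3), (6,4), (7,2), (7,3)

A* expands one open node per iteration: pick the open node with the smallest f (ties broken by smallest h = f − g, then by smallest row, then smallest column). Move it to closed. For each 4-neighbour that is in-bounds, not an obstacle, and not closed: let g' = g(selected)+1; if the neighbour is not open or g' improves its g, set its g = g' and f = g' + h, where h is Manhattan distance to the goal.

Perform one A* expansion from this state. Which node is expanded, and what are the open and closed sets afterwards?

step 1: expand (6,5) (f=6, h=5) → closed; open now [(4,4) g=2 f=8, (5,5) g=2 f=8, (6,6) g=2 f=8, (7,4) g=1 f=6, (7,5) g=2 f=8]

expanded=(6,5); open=[(4,4) g=2 f=8, (5,5) g=2 f=8, (6,6) g=2 f=8, (7,4) g=1 f=6, (7,5) g=2 f=8]; closed=[(5,4), (6,3), (6,4), (6,5), (7,2), (7,3)]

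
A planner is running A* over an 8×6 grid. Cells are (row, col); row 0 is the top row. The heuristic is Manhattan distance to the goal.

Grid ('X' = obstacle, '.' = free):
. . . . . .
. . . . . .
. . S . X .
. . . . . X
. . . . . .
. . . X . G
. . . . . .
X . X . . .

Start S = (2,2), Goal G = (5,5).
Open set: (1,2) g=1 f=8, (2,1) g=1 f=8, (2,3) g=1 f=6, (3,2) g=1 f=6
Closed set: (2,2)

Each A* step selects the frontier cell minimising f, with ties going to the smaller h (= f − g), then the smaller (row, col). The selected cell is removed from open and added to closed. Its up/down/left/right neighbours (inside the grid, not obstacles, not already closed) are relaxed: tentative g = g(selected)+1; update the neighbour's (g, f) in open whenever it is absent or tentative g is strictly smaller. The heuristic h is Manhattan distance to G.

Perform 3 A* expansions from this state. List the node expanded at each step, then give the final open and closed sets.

step 1: expand (2,3) (f=6, h=5) → closed; open now [(1,2) g=1 f=8, (1,3) g=2 f=8, (2,1) g=1 f=8, (3,2) g=1 f=6, (3,3) g=2 f=6]
step 2: expand (3,3) (f=6, h=4) → closed; open now [(1,2) g=1 f=8, (1,3) g=2 f=8, (2,1) g=1 f=8, (3,2) g=1 f=6, (3,4) g=3 f=6, (4,3) g=3 f=6]
step 3: expand (3,4) (f=6, h=3) → closed; open now [(1,2) g=1 f=8, (1,3) g=2 f=8, (2,1) g=1 f=8, (3,2) g=1 f=6, (4,3) g=3 f=6, (4,4) g=4 f=6]

order=[(2,3) → (3,3) → (3,4)]; open=[(1,2) g=1 f=8, (1,3) g=2 f=8, (2,1) g=1 f=8, (3,2) g=1 f=6, (4,3) g=3 f=6, (4,4) g=4 f=6]; closed=[(2,2), (2,3), (3,3), (3,4)]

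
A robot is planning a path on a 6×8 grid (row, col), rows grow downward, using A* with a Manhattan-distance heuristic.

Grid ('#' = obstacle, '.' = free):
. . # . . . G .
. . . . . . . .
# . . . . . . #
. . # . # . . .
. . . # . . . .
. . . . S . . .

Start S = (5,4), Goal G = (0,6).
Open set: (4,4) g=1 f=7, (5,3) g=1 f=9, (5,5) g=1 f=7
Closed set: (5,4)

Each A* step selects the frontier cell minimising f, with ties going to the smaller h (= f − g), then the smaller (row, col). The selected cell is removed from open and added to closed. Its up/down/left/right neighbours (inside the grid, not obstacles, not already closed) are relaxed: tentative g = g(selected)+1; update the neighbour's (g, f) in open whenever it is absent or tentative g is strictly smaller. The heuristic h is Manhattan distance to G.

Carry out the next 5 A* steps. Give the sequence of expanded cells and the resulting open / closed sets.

order=[(4,4) → (4,5) → (3,5) → (2,5) → (1,5)]; open=[(0,5) g=6 f=7, (1,4) g=6 f=9, (1,6) g=6 f=7, (2,4) g=5 f=9, (2,6) g=5 f=7, (3,6) g=4 f=7, (4,6) g=3 f=7, (5,3) g=1 f=9, (5,5) g=1 f=7]; closed=[(1,5), (2,5), (3,5), (4,4), (4,5), (5,4)]

step 1: expand (4,4) (f=7, h=6) → closed; open now [(4,5) g=2 f=7, (5,3) g=1 f=9, (5,5) g=1 f=7]
step 2: expand (4,5) (f=7, h=5) → closed; open now [(3,5) g=3 f=7, (4,6) g=3 f=7, (5,3) g=1 f=9, (5,5) g=1 f=7]
step 3: expand (3,5) (f=7, h=4) → closed; open now [(2,5) g=4 f=7, (3,6) g=4 f=7, (4,6) g=3 f=7, (5,3) g=1 f=9, (5,5) g=1 f=7]
step 4: expand (2,5) (f=7, h=3) → closed; open now [(1,5) g=5 f=7, (2,4) g=5 f=9, (2,6) g=5 f=7, (3,6) g=4 f=7, (4,6) g=3 f=7, (5,3) g=1 f=9, (5,5) g=1 f=7]
step 5: expand (1,5) (f=7, h=2) → closed; open now [(0,5) g=6 f=7, (1,4) g=6 f=9, (1,6) g=6 f=7, (2,4) g=5 f=9, (2,6) g=5 f=7, (3,6) g=4 f=7, (4,6) g=3 f=7, (5,3) g=1 f=9, (5,5) g=1 f=7]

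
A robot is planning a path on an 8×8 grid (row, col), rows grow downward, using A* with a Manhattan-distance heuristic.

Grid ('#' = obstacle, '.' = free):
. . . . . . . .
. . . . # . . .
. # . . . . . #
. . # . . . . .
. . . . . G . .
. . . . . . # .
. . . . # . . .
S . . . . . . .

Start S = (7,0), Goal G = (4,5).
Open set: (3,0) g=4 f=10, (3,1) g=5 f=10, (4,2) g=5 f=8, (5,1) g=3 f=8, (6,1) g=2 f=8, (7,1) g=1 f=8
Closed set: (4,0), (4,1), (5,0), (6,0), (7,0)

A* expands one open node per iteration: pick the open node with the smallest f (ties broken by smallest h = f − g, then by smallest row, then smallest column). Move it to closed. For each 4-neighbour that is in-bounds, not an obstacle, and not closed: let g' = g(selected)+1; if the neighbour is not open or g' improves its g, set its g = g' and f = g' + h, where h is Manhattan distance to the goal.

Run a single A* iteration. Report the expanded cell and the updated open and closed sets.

expanded=(4,2); open=[(3,0) g=4 f=10, (3,1) g=5 f=10, (4,3) g=6 f=8, (5,1) g=3 f=8, (5,2) g=6 f=10, (6,1) g=2 f=8, (7,1) g=1 f=8]; closed=[(4,0), (4,1), (4,2), (5,0), (6,0), (7,0)]

step 1: expand (4,2) (f=8, h=3) → closed; open now [(3,0) g=4 f=10, (3,1) g=5 f=10, (4,3) g=6 f=8, (5,1) g=3 f=8, (5,2) g=6 f=10, (6,1) g=2 f=8, (7,1) g=1 f=8]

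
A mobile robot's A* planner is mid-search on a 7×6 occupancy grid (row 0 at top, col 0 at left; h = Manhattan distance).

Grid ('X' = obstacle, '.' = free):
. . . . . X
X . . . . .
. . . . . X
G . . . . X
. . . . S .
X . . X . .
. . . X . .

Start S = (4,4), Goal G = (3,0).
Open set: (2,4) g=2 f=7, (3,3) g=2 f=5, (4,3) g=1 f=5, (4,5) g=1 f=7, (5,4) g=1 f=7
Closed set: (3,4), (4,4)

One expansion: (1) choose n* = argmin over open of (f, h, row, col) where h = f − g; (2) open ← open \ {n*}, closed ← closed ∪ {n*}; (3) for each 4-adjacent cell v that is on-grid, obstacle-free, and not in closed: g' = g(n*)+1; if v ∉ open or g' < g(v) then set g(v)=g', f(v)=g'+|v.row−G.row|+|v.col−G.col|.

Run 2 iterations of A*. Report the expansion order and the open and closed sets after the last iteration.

order=[(3,3) → (3,2)]; open=[(2,2) g=4 f=7, (2,3) g=3 f=7, (2,4) g=2 f=7, (3,1) g=4 f=5, (4,2) g=4 f=7, (4,3) g=1 f=5, (4,5) g=1 f=7, (5,4) g=1 f=7]; closed=[(3,2), (3,3), (3,4), (4,4)]

step 1: expand (3,3) (f=5, h=3) → closed; open now [(2,3) g=3 f=7, (2,4) g=2 f=7, (3,2) g=3 f=5, (4,3) g=1 f=5, (4,5) g=1 f=7, (5,4) g=1 f=7]
step 2: expand (3,2) (f=5, h=2) → closed; open now [(2,2) g=4 f=7, (2,3) g=3 f=7, (2,4) g=2 f=7, (3,1) g=4 f=5, (4,2) g=4 f=7, (4,3) g=1 f=5, (4,5) g=1 f=7, (5,4) g=1 f=7]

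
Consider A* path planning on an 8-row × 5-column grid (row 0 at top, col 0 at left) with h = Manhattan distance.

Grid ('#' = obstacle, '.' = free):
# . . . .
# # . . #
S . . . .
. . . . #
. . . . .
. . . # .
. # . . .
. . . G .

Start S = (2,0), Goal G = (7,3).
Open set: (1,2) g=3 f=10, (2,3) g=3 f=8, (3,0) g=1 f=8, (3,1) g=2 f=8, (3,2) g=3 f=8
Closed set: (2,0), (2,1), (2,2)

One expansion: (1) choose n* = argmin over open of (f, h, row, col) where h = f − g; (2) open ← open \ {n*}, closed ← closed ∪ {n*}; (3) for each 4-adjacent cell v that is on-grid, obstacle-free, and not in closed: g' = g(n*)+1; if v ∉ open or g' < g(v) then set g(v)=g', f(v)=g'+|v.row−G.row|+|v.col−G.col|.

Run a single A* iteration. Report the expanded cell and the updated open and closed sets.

step 1: expand (2,3) (f=8, h=5) → closed; open now [(1,2) g=3 f=10, (1,3) g=4 f=10, (2,4) g=4 f=10, (3,0) g=1 f=8, (3,1) g=2 f=8, (3,2) g=3 f=8, (3,3) g=4 f=8]

expanded=(2,3); open=[(1,2) g=3 f=10, (1,3) g=4 f=10, (2,4) g=4 f=10, (3,0) g=1 f=8, (3,1) g=2 f=8, (3,2) g=3 f=8, (3,3) g=4 f=8]; closed=[(2,0), (2,1), (2,2), (2,3)]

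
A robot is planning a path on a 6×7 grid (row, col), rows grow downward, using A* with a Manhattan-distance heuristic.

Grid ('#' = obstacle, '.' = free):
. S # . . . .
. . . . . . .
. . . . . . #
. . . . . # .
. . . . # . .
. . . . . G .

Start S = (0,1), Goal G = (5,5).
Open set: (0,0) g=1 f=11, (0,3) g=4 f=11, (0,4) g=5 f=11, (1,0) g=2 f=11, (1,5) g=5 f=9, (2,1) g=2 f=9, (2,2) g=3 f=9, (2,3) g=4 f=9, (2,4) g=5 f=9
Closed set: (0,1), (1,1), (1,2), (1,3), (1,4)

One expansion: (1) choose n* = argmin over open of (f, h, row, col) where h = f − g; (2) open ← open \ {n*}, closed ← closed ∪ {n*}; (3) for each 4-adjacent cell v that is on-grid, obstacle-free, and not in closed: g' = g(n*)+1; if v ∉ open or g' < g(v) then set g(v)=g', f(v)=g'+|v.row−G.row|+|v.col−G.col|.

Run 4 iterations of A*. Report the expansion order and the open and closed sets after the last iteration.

order=[(1,5) → (2,5) → (2,4) → (3,4)]; open=[(0,0) g=1 f=11, (0,3) g=4 f=11, (0,4) g=5 f=11, (0,5) g=6 f=11, (1,0) g=2 f=11, (1,6) g=6 f=11, (2,1) g=2 f=9, (2,2) g=3 f=9, (2,3) g=4 f=9, (3,3) g=7 f=11]; closed=[(0,1), (1,1), (1,2), (1,3), (1,4), (1,5), (2,4), (2,5), (3,4)]

step 1: expand (1,5) (f=9, h=4) → closed; open now [(0,0) g=1 f=11, (0,3) g=4 f=11, (0,4) g=5 f=11, (0,5) g=6 f=11, (1,0) g=2 f=11, (1,6) g=6 f=11, (2,1) g=2 f=9, (2,2) g=3 f=9, (2,3) g=4 f=9, (2,4) g=5 f=9, (2,5) g=6 f=9]
step 2: expand (2,5) (f=9, h=3) → closed; open now [(0,0) g=1 f=11, (0,3) g=4 f=11, (0,4) g=5 f=11, (0,5) g=6 f=11, (1,0) g=2 f=11, (1,6) g=6 f=11, (2,1) g=2 f=9, (2,2) g=3 f=9, (2,3) g=4 f=9, (2,4) g=5 f=9]
step 3: expand (2,4) (f=9, h=4) → closed; open now [(0,0) g=1 f=11, (0,3) g=4 f=11, (0,4) g=5 f=11, (0,5) g=6 f=11, (1,0) g=2 f=11, (1,6) g=6 f=11, (2,1) g=2 f=9, (2,2) g=3 f=9, (2,3) g=4 f=9, (3,4) g=6 f=9]
step 4: expand (3,4) (f=9, h=3) → closed; open now [(0,0) g=1 f=11, (0,3) g=4 f=11, (0,4) g=5 f=11, (0,5) g=6 f=11, (1,0) g=2 f=11, (1,6) g=6 f=11, (2,1) g=2 f=9, (2,2) g=3 f=9, (2,3) g=4 f=9, (3,3) g=7 f=11]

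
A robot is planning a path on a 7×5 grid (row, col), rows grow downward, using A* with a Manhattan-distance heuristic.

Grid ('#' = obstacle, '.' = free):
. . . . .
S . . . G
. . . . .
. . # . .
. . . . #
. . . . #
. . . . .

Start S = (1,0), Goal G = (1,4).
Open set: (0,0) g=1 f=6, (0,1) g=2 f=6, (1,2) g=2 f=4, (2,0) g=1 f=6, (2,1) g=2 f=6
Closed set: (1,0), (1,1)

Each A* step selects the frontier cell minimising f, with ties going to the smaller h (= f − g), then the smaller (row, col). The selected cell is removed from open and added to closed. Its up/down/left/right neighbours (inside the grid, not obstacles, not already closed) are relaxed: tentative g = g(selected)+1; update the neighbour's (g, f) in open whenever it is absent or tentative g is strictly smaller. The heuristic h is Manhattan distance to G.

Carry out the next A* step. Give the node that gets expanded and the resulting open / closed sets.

step 1: expand (1,2) (f=4, h=2) → closed; open now [(0,0) g=1 f=6, (0,1) g=2 f=6, (0,2) g=3 f=6, (1,3) g=3 f=4, (2,0) g=1 f=6, (2,1) g=2 f=6, (2,2) g=3 f=6]

expanded=(1,2); open=[(0,0) g=1 f=6, (0,1) g=2 f=6, (0,2) g=3 f=6, (1,3) g=3 f=4, (2,0) g=1 f=6, (2,1) g=2 f=6, (2,2) g=3 f=6]; closed=[(1,0), (1,1), (1,2)]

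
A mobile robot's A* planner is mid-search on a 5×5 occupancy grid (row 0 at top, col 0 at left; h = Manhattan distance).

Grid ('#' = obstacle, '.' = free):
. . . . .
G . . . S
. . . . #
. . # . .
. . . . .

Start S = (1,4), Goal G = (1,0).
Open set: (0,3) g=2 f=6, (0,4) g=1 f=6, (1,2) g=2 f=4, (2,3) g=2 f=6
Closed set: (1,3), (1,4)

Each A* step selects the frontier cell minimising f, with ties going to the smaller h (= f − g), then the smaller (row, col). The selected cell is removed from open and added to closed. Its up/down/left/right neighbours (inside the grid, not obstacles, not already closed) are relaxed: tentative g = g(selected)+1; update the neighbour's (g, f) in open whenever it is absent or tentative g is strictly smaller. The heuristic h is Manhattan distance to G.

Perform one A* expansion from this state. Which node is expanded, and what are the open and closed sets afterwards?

step 1: expand (1,2) (f=4, h=2) → closed; open now [(0,2) g=3 f=6, (0,3) g=2 f=6, (0,4) g=1 f=6, (1,1) g=3 f=4, (2,2) g=3 f=6, (2,3) g=2 f=6]

expanded=(1,2); open=[(0,2) g=3 f=6, (0,3) g=2 f=6, (0,4) g=1 f=6, (1,1) g=3 f=4, (2,2) g=3 f=6, (2,3) g=2 f=6]; closed=[(1,2), (1,3), (1,4)]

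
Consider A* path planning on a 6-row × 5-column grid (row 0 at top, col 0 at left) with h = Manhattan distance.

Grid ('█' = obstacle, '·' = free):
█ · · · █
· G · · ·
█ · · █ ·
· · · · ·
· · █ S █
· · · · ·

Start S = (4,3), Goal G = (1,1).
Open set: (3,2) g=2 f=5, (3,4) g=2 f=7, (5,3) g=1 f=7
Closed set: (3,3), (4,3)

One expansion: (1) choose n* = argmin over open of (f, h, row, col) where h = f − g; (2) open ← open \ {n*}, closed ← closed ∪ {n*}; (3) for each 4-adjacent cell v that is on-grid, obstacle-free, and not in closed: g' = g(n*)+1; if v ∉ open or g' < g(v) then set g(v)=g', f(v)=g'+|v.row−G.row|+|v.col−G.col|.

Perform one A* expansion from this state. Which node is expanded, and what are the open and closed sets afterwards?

step 1: expand (3,2) (f=5, h=3) → closed; open now [(2,2) g=3 f=5, (3,1) g=3 f=5, (3,4) g=2 f=7, (5,3) g=1 f=7]

expanded=(3,2); open=[(2,2) g=3 f=5, (3,1) g=3 f=5, (3,4) g=2 f=7, (5,3) g=1 f=7]; closed=[(3,2), (3,3), (4,3)]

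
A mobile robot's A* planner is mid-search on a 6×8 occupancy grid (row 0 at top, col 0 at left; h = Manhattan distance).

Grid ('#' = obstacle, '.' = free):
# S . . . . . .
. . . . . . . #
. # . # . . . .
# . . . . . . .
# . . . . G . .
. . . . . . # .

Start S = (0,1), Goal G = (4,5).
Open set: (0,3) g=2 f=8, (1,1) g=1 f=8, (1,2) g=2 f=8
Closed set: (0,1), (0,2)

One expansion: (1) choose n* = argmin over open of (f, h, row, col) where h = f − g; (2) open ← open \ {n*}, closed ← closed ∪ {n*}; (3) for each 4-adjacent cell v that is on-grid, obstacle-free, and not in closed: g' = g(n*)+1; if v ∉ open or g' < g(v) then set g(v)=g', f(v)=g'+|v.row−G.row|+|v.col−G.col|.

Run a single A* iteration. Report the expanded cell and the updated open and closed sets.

expanded=(0,3); open=[(0,4) g=3 f=8, (1,1) g=1 f=8, (1,2) g=2 f=8, (1,3) g=3 f=8]; closed=[(0,1), (0,2), (0,3)]

step 1: expand (0,3) (f=8, h=6) → closed; open now [(0,4) g=3 f=8, (1,1) g=1 f=8, (1,2) g=2 f=8, (1,3) g=3 f=8]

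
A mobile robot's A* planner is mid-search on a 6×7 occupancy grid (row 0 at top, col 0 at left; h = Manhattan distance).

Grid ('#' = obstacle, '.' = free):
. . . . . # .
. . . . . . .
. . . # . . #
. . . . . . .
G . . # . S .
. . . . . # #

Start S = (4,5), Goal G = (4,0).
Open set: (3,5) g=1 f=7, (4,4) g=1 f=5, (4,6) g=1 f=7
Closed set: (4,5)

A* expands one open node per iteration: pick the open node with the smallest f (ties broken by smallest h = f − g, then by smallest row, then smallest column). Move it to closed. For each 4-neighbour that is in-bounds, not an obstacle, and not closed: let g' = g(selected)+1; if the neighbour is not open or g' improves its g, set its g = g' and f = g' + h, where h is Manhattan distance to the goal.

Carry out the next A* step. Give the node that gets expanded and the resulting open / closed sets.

expanded=(4,4); open=[(3,4) g=2 f=7, (3,5) g=1 f=7, (4,6) g=1 f=7, (5,4) g=2 f=7]; closed=[(4,4), (4,5)]

step 1: expand (4,4) (f=5, h=4) → closed; open now [(3,4) g=2 f=7, (3,5) g=1 f=7, (4,6) g=1 f=7, (5,4) g=2 f=7]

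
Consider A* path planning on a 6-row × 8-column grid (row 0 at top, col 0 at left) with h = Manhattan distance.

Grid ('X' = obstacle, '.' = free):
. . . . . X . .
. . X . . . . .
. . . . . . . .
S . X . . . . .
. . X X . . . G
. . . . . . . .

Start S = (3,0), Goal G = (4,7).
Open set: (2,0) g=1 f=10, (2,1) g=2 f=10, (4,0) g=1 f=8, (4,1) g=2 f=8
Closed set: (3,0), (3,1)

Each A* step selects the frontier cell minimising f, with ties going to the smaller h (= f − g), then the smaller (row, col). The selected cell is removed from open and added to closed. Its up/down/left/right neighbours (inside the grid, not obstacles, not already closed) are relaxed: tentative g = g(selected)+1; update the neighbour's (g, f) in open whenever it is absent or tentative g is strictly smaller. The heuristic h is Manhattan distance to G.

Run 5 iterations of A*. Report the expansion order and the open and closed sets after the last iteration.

step 1: expand (4,1) (f=8, h=6) → closed; open now [(2,0) g=1 f=10, (2,1) g=2 f=10, (4,0) g=1 f=8, (5,1) g=3 f=10]
step 2: expand (4,0) (f=8, h=7) → closed; open now [(2,0) g=1 f=10, (2,1) g=2 f=10, (5,0) g=2 f=10, (5,1) g=3 f=10]
step 3: expand (5,1) (f=10, h=7) → closed; open now [(2,0) g=1 f=10, (2,1) g=2 f=10, (5,0) g=2 f=10, (5,2) g=4 f=10]
step 4: expand (5,2) (f=10, h=6) → closed; open now [(2,0) g=1 f=10, (2,1) g=2 f=10, (5,0) g=2 f=10, (5,3) g=5 f=10]
step 5: expand (5,3) (f=10, h=5) → closed; open now [(2,0) g=1 f=10, (2,1) g=2 f=10, (5,0) g=2 f=10, (5,4) g=6 f=10]

order=[(4,1) → (4,0) → (5,1) → (5,2) → (5,3)]; open=[(2,0) g=1 f=10, (2,1) g=2 f=10, (5,0) g=2 f=10, (5,4) g=6 f=10]; closed=[(3,0), (3,1), (4,0), (4,1), (5,1), (5,2), (5,3)]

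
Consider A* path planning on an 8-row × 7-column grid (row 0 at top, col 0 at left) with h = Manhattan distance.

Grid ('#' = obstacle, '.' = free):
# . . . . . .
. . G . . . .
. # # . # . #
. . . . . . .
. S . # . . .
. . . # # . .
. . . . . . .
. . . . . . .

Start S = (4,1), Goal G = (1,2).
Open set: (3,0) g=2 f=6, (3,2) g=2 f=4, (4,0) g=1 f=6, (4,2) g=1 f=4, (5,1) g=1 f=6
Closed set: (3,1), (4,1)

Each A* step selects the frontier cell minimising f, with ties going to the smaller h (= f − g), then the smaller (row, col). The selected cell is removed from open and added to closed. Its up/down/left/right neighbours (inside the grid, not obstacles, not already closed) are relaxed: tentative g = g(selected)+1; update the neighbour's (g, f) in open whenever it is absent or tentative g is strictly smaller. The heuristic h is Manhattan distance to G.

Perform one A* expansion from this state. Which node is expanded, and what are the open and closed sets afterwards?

step 1: expand (3,2) (f=4, h=2) → closed; open now [(3,0) g=2 f=6, (3,3) g=3 f=6, (4,0) g=1 f=6, (4,2) g=1 f=4, (5,1) g=1 f=6]

expanded=(3,2); open=[(3,0) g=2 f=6, (3,3) g=3 f=6, (4,0) g=1 f=6, (4,2) g=1 f=4, (5,1) g=1 f=6]; closed=[(3,1), (3,2), (4,1)]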